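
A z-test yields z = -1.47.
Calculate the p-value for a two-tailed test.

Answer: p-value ≈ 0.1416

Derivation:
For z = -1.47:
p = 2×P(Z > |-1.47|) = 2×(1 - Φ(1.47)) = 0.1416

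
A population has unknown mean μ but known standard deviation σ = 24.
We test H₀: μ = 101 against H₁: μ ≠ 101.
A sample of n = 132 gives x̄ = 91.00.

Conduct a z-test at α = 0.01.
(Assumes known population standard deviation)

Answer: z = -4.7872, reject H₀

Derivation:
Standard error: SE = σ/√n = 24/√132 = 2.0889
z-statistic: z = (x̄ - μ₀)/SE = (91.00 - 101)/2.0889 = -4.7872
Critical value: ±2.576
p-value < 0.0001
Decision: reject H₀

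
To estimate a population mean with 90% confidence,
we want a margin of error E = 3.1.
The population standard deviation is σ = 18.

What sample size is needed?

Answer: n = 92

Derivation:
z_0.05 = 1.645
n = (z×σ/E)² = (1.645×18/3.1)²
n = 91.2333
Round up: n = 92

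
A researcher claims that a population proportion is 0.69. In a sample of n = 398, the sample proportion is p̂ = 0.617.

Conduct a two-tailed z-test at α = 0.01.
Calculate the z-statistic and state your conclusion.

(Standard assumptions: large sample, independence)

Answer: z = -3.1489, reject H₀

Derivation:
H₀: p = 0.69, H₁: p ≠ 0.69
Standard error: SE = √(p₀(1-p₀)/n) = √(0.69×0.31/398) = 0.023183
z-statistic: z = (p̂ - p₀)/SE = (0.617 - 0.69)/0.023183 = -3.1489
Critical value: z_0.005 = ±2.576
p-value = 0.0016
Decision: reject H₀ at α = 0.01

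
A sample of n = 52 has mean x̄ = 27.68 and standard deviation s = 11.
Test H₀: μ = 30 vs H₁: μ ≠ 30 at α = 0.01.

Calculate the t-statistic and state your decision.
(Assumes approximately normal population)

Answer: t = -1.5209, fail to reject H₀

Derivation:
df = n - 1 = 51
SE = s/√n = 11/√52 = 1.5254
t = (x̄ - μ₀)/SE = (27.68 - 30)/1.5254 = -1.5209
Critical value: t_{0.005,51} = ±2.676
p-value ≈ 0.1345
Decision: fail to reject H₀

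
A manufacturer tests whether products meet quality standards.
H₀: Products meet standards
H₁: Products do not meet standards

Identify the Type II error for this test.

A Type I error (probability α) occurs when we reject a true H₀.
A Type II error (probability β) occurs when we fail to reject a false H₀.

Answer: Accepting products as meeting standards when they don't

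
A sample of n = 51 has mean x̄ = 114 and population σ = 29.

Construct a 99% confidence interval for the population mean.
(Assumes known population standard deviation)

Confidence level: 99%, α = 0.01
z_0.005 = 2.576
SE = σ/√n = 29/√51 = 4.0608
Margin of error = 2.576 × 4.0608 = 10.4606
CI: x̄ ± margin = 114 ± 10.4606
CI: (103.5394, 124.4606)

Answer: (103.5394, 124.4606)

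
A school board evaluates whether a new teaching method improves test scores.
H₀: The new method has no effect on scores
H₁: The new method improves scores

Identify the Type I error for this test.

Answer: Concluding the new method improves scores when it actually doesn't

Derivation:
A Type I error (probability α) occurs when we reject a true H₀.
A Type II error (probability β) occurs when we fail to reject a false H₀.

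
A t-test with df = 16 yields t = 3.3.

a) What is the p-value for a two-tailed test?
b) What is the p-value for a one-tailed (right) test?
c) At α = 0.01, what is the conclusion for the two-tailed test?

Using t-distribution with df = 16:
a) Two-tailed: p = 2×P(T > 3.3) = 0.0045
b) One-tailed: p = P(T > 3.3) = 0.0023
c) 0.0045 < 0.01, reject H₀

Answer: a) 0.0045, b) 0.0023, c) reject H₀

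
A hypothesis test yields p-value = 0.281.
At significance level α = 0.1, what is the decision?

Compare p-value to α:
0.281 ≥ 0.1
Decision: fail to reject H₀

Answer: fail to reject H₀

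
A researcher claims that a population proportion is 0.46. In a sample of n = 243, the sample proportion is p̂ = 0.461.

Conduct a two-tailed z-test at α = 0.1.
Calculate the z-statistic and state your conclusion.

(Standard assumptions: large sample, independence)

H₀: p = 0.46, H₁: p ≠ 0.46
Standard error: SE = √(p₀(1-p₀)/n) = √(0.46×0.54/243) = 0.031972
z-statistic: z = (p̂ - p₀)/SE = (0.461 - 0.46)/0.031972 = 0.0313
Critical value: z_0.05 = ±1.645
p-value = 0.9750
Decision: fail to reject H₀ at α = 0.1

Answer: z = 0.0313, fail to reject H₀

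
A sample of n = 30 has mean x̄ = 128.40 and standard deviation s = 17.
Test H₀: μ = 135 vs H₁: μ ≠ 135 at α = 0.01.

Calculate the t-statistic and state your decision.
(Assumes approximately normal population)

df = n - 1 = 29
SE = s/√n = 17/√30 = 3.1038
t = (x̄ - μ₀)/SE = (128.40 - 135)/3.1038 = -2.1264
Critical value: t_{0.005,29} = ±2.756
p-value ≈ 0.0421
Decision: fail to reject H₀

Answer: t = -2.1264, fail to reject H₀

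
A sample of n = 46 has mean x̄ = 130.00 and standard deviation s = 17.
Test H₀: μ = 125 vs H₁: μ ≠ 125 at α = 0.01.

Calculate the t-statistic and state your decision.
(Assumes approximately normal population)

Answer: t = 1.9948, fail to reject H₀

Derivation:
df = n - 1 = 45
SE = s/√n = 17/√46 = 2.5065
t = (x̄ - μ₀)/SE = (130.00 - 125)/2.5065 = 1.9948
Critical value: t_{0.005,45} = ±2.690
p-value ≈ 0.0521
Decision: fail to reject H₀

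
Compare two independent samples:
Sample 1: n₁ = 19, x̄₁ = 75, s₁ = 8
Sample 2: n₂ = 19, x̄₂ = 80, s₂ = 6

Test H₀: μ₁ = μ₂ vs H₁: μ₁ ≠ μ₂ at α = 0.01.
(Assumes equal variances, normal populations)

Answer: t = -2.1794, fail to reject H₀

Derivation:
Pooled variance: s²_p = [18×8² + 18×6²]/(36) = 50.0000
s_p = 7.0711
SE = s_p×√(1/n₁ + 1/n₂) = 7.0711×√(1/19 + 1/19) = 2.2942
t = (x̄₁ - x̄₂)/SE = (75 - 80)/2.2942 = -2.1794
df = 36, t-critical = ±2.719
Decision: fail to reject H₀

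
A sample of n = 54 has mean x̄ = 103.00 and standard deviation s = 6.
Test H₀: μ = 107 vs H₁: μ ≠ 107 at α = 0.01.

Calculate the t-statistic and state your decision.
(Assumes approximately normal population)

Answer: t = -4.8990, reject H₀

Derivation:
df = n - 1 = 53
SE = s/√n = 6/√54 = 0.8165
t = (x̄ - μ₀)/SE = (103.00 - 107)/0.8165 = -4.8990
Critical value: t_{0.005,53} = ±2.672
p-value < 0.0001
Decision: reject H₀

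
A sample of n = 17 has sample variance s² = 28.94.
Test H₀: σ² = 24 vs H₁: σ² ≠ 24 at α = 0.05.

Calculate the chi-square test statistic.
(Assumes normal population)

Answer: χ² = 19.2933, fail to reject H₀

Derivation:
df = n - 1 = 16
χ² = (n-1)s²/σ₀² = 16×28.94/24 = 19.2933
Critical values: χ²_{0.975,16} = 6.908, χ²_{0.025,16} = 28.845
Rejection region: χ² < 6.908 or χ² > 28.845
Decision: fail to reject H₀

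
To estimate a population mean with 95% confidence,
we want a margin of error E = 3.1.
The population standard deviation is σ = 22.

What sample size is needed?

Answer: n = 194

Derivation:
z_0.025 = 1.960
n = (z×σ/E)² = (1.960×22/3.1)²
n = 193.4791
Round up: n = 194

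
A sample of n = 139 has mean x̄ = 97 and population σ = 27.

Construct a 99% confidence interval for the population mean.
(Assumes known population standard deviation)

Answer: (91.1007, 102.8993)

Derivation:
Confidence level: 99%, α = 0.01
z_0.005 = 2.576
SE = σ/√n = 27/√139 = 2.2901
Margin of error = 2.576 × 2.2901 = 5.8993
CI: x̄ ± margin = 97 ± 5.8993
CI: (91.1007, 102.8993)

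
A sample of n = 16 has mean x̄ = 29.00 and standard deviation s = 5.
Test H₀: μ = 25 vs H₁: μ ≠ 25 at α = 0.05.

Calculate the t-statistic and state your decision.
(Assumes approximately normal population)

Answer: t = 3.2000, reject H₀

Derivation:
df = n - 1 = 15
SE = s/√n = 5/√16 = 1.2500
t = (x̄ - μ₀)/SE = (29.00 - 25)/1.2500 = 3.2000
Critical value: t_{0.025,15} = ±2.131
p-value ≈ 0.0060
Decision: reject H₀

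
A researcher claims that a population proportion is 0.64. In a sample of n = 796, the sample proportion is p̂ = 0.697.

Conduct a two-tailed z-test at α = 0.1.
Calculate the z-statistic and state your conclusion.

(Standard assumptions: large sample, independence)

Answer: z = 3.3504, reject H₀

Derivation:
H₀: p = 0.64, H₁: p ≠ 0.64
Standard error: SE = √(p₀(1-p₀)/n) = √(0.64×0.36/796) = 0.017013
z-statistic: z = (p̂ - p₀)/SE = (0.697 - 0.64)/0.017013 = 3.3504
Critical value: z_0.05 = ±1.645
p-value = 0.0008
Decision: reject H₀ at α = 0.1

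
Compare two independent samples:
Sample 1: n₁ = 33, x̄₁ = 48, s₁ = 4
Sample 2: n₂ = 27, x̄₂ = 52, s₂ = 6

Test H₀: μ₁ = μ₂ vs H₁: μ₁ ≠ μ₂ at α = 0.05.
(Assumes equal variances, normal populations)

Pooled variance: s²_p = [32×4² + 26×6²]/(58) = 24.9655
s_p = 4.9965
SE = s_p×√(1/n₁ + 1/n₂) = 4.9965×√(1/33 + 1/27) = 1.2966
t = (x̄₁ - x̄₂)/SE = (48 - 52)/1.2966 = -3.0850
df = 58, t-critical = ±2.002
Decision: reject H₀

Answer: t = -3.0850, reject H₀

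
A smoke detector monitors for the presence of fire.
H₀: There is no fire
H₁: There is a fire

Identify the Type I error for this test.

Type I error: rejecting H₀ when it is actually true (false positive).
Type II error: failing to reject H₀ when H₁ is actually true (false negative).

Answer: The alarm sounds when there is no fire (false alarm)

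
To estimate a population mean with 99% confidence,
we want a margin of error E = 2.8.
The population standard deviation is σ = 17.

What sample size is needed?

z_0.005 = 2.576
n = (z×σ/E)² = (2.576×17/2.8)²
n = 244.6096
Round up: n = 245

Answer: n = 245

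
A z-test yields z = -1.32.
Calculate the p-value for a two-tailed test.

For z = -1.32:
p = 2×P(Z > |-1.32|) = 2×(1 - Φ(1.32)) = 0.1868

Answer: p-value ≈ 0.1868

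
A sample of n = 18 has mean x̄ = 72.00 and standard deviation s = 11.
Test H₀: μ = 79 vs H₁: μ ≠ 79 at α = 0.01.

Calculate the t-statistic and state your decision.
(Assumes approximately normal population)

df = n - 1 = 17
SE = s/√n = 11/√18 = 2.5927
t = (x̄ - μ₀)/SE = (72.00 - 79)/2.5927 = -2.6999
Critical value: t_{0.005,17} = ±2.898
p-value ≈ 0.0152
Decision: fail to reject H₀

Answer: t = -2.6999, fail to reject H₀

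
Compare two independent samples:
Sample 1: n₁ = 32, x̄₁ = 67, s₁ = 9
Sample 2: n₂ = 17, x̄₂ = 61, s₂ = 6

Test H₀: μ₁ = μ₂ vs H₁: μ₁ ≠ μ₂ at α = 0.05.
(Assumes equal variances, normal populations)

Pooled variance: s²_p = [31×9² + 16×6²]/(47) = 65.6809
s_p = 8.1044
SE = s_p×√(1/n₁ + 1/n₂) = 8.1044×√(1/32 + 1/17) = 2.4323
t = (x̄₁ - x̄₂)/SE = (67 - 61)/2.4323 = 2.4668
df = 47, t-critical = ±2.012
Decision: reject H₀

Answer: t = 2.4668, reject H₀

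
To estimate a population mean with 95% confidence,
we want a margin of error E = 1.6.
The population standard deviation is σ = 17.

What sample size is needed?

z_0.025 = 1.960
n = (z×σ/E)² = (1.960×17/1.6)²
n = 433.6806
Round up: n = 434

Answer: n = 434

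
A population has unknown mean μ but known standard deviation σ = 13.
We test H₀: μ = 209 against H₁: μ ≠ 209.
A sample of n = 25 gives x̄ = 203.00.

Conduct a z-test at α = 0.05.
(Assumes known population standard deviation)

Standard error: SE = σ/√n = 13/√25 = 2.6000
z-statistic: z = (x̄ - μ₀)/SE = (203.00 - 209)/2.6000 = -2.3077
Critical value: ±1.960
p-value = 0.0210
Decision: reject H₀

Answer: z = -2.3077, reject H₀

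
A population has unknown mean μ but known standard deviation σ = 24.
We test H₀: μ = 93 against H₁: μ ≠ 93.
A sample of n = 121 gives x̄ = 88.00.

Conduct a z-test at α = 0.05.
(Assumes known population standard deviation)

Answer: z = -2.2917, reject H₀

Derivation:
Standard error: SE = σ/√n = 24/√121 = 2.1818
z-statistic: z = (x̄ - μ₀)/SE = (88.00 - 93)/2.1818 = -2.2917
Critical value: ±1.960
p-value = 0.0219
Decision: reject H₀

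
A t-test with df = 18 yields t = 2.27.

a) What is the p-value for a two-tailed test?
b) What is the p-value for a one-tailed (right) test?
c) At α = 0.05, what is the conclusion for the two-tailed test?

Answer: a) 0.0357, b) 0.0179, c) reject H₀

Derivation:
Using t-distribution with df = 18:
a) Two-tailed: p = 2×P(T > 2.27) = 0.0357
b) One-tailed: p = P(T > 2.27) = 0.0179
c) 0.0357 < 0.05, reject H₀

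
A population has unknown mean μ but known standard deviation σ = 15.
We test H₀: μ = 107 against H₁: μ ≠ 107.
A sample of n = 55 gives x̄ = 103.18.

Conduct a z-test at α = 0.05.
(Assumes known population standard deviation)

Answer: z = -1.8887, fail to reject H₀

Derivation:
Standard error: SE = σ/√n = 15/√55 = 2.0226
z-statistic: z = (x̄ - μ₀)/SE = (103.18 - 107)/2.0226 = -1.8887
Critical value: ±1.960
p-value = 0.0589
Decision: fail to reject H₀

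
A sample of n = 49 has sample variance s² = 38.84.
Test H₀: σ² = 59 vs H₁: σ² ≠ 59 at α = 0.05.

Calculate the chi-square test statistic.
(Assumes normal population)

Answer: χ² = 31.5986, fail to reject H₀

Derivation:
df = n - 1 = 48
χ² = (n-1)s²/σ₀² = 48×38.84/59 = 31.5986
Critical values: χ²_{0.975,48} = 30.755, χ²_{0.025,48} = 69.023
Rejection region: χ² < 30.755 or χ² > 69.023
Decision: fail to reject H₀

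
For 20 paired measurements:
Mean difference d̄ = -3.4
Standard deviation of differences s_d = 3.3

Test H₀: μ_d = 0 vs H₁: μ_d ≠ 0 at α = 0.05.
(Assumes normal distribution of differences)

Answer: t = -4.6077, reject H₀

Derivation:
df = n - 1 = 19
SE = s_d/√n = 3.3/√20 = 0.7379
t = d̄/SE = -3.4/0.7379 = -4.6077
Critical value: t_{0.025,19} = ±2.093
p-value ≈ 0.0002
Decision: reject H₀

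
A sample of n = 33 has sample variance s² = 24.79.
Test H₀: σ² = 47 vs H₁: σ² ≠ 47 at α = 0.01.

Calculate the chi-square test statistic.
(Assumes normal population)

df = n - 1 = 32
χ² = (n-1)s²/σ₀² = 32×24.79/47 = 16.8783
Critical values: χ²_{0.995,32} = 15.134, χ²_{0.005,32} = 56.328
Rejection region: χ² < 15.134 or χ² > 56.328
Decision: fail to reject H₀

Answer: χ² = 16.8783, fail to reject H₀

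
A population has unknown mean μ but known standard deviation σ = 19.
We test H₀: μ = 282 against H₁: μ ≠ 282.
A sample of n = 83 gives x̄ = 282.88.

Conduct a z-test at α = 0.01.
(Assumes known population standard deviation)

Standard error: SE = σ/√n = 19/√83 = 2.0855
z-statistic: z = (x̄ - μ₀)/SE = (282.88 - 282)/2.0855 = 0.4220
Critical value: ±2.576
p-value = 0.6730
Decision: fail to reject H₀

Answer: z = 0.4220, fail to reject H₀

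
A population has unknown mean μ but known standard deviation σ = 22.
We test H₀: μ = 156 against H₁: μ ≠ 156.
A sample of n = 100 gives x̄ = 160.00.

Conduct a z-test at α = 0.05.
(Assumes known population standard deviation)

Standard error: SE = σ/√n = 22/√100 = 2.2000
z-statistic: z = (x̄ - μ₀)/SE = (160.00 - 156)/2.2000 = 1.8182
Critical value: ±1.960
p-value = 0.0690
Decision: fail to reject H₀

Answer: z = 1.8182, fail to reject H₀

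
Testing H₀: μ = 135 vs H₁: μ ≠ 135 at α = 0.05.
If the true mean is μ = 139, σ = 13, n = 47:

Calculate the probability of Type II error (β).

Answer: β ≈ 0.4406

Derivation:
SE = σ/√n = 13/√47 = 1.8962
Critical values: μ₀ ± z_0.025×SE = 135 ± 1.960×1.8962
Acceptance region: (131.2834, 138.7166)
Under H₁ (μ = 139): z_high = (138.7166 - 139)/1.8962 = -0.1495, z_low = (131.2834 - 139)/1.8962 = -4.0695
β = P(not reject | H₁) = Φ(-0.1495) - Φ(-4.0695) ≈ 0.4406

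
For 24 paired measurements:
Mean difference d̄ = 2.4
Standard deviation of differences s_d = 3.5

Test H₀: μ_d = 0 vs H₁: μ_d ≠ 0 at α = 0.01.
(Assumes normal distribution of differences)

df = n - 1 = 23
SE = s_d/√n = 3.5/√24 = 0.7144
t = d̄/SE = 2.4/0.7144 = 3.3595
Critical value: t_{0.005,23} = ±2.807
p-value ≈ 0.0027
Decision: reject H₀

Answer: t = 3.3595, reject H₀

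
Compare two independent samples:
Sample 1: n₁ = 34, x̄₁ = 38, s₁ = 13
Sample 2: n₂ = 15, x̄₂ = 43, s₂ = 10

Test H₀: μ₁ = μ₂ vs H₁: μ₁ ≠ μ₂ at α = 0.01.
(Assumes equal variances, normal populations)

Pooled variance: s²_p = [33×13² + 14×10²]/(47) = 148.4468
s_p = 12.1839
SE = s_p×√(1/n₁ + 1/n₂) = 12.1839×√(1/34 + 1/15) = 3.7766
t = (x̄₁ - x̄₂)/SE = (38 - 43)/3.7766 = -1.3239
df = 47, t-critical = ±2.685
Decision: fail to reject H₀

Answer: t = -1.3239, fail to reject H₀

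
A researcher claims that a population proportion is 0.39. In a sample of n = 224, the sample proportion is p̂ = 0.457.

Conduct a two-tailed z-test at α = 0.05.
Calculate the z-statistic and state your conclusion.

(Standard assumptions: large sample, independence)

H₀: p = 0.39, H₁: p ≠ 0.39
Standard error: SE = √(p₀(1-p₀)/n) = √(0.39×0.61/224) = 0.032589
z-statistic: z = (p̂ - p₀)/SE = (0.457 - 0.39)/0.032589 = 2.0559
Critical value: z_0.025 = ±1.960
p-value = 0.0398
Decision: reject H₀ at α = 0.05

Answer: z = 2.0559, reject H₀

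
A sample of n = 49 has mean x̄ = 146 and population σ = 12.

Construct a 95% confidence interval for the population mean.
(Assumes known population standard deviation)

Answer: (142.6400, 149.3600)

Derivation:
Confidence level: 95%, α = 0.05
z_0.025 = 1.960
SE = σ/√n = 12/√49 = 1.7143
Margin of error = 1.960 × 1.7143 = 3.3600
CI: x̄ ± margin = 146 ± 3.3600
CI: (142.6400, 149.3600)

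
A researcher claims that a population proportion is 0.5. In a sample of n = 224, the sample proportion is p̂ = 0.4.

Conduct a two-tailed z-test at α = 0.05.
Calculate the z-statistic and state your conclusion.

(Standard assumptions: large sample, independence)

Answer: z = -2.9933, reject H₀

Derivation:
H₀: p = 0.5, H₁: p ≠ 0.5
Standard error: SE = √(p₀(1-p₀)/n) = √(0.5×0.5/224) = 0.033408
z-statistic: z = (p̂ - p₀)/SE = (0.4 - 0.5)/0.033408 = -2.9933
Critical value: z_0.025 = ±1.960
p-value = 0.0028
Decision: reject H₀ at α = 0.05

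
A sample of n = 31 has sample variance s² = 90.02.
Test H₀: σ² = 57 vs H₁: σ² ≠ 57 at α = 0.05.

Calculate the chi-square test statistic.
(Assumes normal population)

df = n - 1 = 30
χ² = (n-1)s²/σ₀² = 30×90.02/57 = 47.3789
Critical values: χ²_{0.975,30} = 16.791, χ²_{0.025,30} = 46.979
Rejection region: χ² < 16.791 or χ² > 46.979
Decision: reject H₀

Answer: χ² = 47.3789, reject H₀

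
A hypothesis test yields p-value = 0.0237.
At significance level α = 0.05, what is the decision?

Compare p-value to α:
0.0237 < 0.05
Decision: reject H₀

Answer: reject H₀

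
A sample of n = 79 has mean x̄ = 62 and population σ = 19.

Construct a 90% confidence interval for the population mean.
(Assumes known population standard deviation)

Answer: (58.4835, 65.5165)

Derivation:
Confidence level: 90%, α = 0.1
z_0.05 = 1.645
SE = σ/√n = 19/√79 = 2.1377
Margin of error = 1.645 × 2.1377 = 3.5165
CI: x̄ ± margin = 62 ± 3.5165
CI: (58.4835, 65.5165)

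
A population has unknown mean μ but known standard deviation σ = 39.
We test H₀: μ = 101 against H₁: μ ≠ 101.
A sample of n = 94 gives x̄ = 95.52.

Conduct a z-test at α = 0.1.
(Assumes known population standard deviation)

Answer: z = -1.3623, fail to reject H₀

Derivation:
Standard error: SE = σ/√n = 39/√94 = 4.0225
z-statistic: z = (x̄ - μ₀)/SE = (95.52 - 101)/4.0225 = -1.3623
Critical value: ±1.645
p-value = 0.1731
Decision: fail to reject H₀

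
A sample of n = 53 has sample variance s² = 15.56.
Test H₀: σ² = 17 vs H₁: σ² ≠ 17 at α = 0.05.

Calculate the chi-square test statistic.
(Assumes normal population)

Answer: χ² = 47.5953, fail to reject H₀

Derivation:
df = n - 1 = 52
χ² = (n-1)s²/σ₀² = 52×15.56/17 = 47.5953
Critical values: χ²_{0.975,52} = 33.968, χ²_{0.025,52} = 73.810
Rejection region: χ² < 33.968 or χ² > 73.810
Decision: fail to reject H₀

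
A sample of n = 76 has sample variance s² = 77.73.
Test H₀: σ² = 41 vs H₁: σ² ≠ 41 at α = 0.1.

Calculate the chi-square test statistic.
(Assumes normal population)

Answer: χ² = 142.1890, reject H₀

Derivation:
df = n - 1 = 75
χ² = (n-1)s²/σ₀² = 75×77.73/41 = 142.1890
Critical values: χ²_{0.95,75} = 56.054, χ²_{0.05,75} = 96.217
Rejection region: χ² < 56.054 or χ² > 96.217
Decision: reject H₀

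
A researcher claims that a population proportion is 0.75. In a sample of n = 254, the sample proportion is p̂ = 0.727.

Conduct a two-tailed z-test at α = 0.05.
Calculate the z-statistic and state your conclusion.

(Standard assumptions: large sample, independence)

Answer: z = -0.8465, fail to reject H₀

Derivation:
H₀: p = 0.75, H₁: p ≠ 0.75
Standard error: SE = √(p₀(1-p₀)/n) = √(0.75×0.25/254) = 0.027170
z-statistic: z = (p̂ - p₀)/SE = (0.727 - 0.75)/0.027170 = -0.8465
Critical value: z_0.025 = ±1.960
p-value = 0.3973
Decision: fail to reject H₀ at α = 0.05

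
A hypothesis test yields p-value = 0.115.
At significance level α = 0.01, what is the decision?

Compare p-value to α:
0.115 ≥ 0.01
Decision: fail to reject H₀

Answer: fail to reject H₀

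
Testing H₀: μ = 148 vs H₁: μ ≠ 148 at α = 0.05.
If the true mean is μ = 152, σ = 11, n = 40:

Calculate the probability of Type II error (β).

Answer: β ≈ 0.3670

Derivation:
SE = σ/√n = 11/√40 = 1.7393
Critical values: μ₀ ± z_0.025×SE = 148 ± 1.960×1.7393
Acceptance region: (144.5910, 151.4090)
Under H₁ (μ = 152): z_high = (151.4090 - 152)/1.7393 = -0.3398, z_low = (144.5910 - 152)/1.7393 = -4.2598
β = P(not reject | H₁) = Φ(-0.3398) - Φ(-4.2598) ≈ 0.3670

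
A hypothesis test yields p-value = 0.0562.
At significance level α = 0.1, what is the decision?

Compare p-value to α:
0.0562 < 0.1
Decision: reject H₀

Answer: reject H₀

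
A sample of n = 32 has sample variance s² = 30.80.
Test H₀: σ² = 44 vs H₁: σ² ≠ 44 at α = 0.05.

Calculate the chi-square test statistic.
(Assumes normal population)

Answer: χ² = 21.7000, fail to reject H₀

Derivation:
df = n - 1 = 31
χ² = (n-1)s²/σ₀² = 31×30.80/44 = 21.7000
Critical values: χ²_{0.975,31} = 17.539, χ²_{0.025,31} = 48.232
Rejection region: χ² < 17.539 or χ² > 48.232
Decision: fail to reject H₀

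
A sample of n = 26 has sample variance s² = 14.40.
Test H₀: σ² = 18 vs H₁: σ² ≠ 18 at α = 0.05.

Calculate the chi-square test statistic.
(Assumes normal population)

Answer: χ² = 20.0000, fail to reject H₀

Derivation:
df = n - 1 = 25
χ² = (n-1)s²/σ₀² = 25×14.40/18 = 20.0000
Critical values: χ²_{0.975,25} = 13.120, χ²_{0.025,25} = 40.646
Rejection region: χ² < 13.120 or χ² > 40.646
Decision: fail to reject H₀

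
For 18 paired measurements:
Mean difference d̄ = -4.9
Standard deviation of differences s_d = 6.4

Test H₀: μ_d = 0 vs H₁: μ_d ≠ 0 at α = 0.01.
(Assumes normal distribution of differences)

df = n - 1 = 17
SE = s_d/√n = 6.4/√18 = 1.5085
t = d̄/SE = -4.9/1.5085 = -3.2483
Critical value: t_{0.005,17} = ±2.898
p-value ≈ 0.0047
Decision: reject H₀

Answer: t = -3.2483, reject H₀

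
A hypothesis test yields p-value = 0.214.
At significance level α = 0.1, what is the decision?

Compare p-value to α:
0.214 ≥ 0.1
Decision: fail to reject H₀

Answer: fail to reject H₀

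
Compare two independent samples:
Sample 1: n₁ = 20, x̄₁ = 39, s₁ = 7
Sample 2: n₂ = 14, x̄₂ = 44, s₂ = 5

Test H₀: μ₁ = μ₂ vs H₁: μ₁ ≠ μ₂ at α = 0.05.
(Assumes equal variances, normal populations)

Pooled variance: s²_p = [19×7² + 13×5²]/(32) = 39.2500
s_p = 6.2650
SE = s_p×√(1/n₁ + 1/n₂) = 6.2650×√(1/20 + 1/14) = 2.1831
t = (x̄₁ - x̄₂)/SE = (39 - 44)/2.1831 = -2.2903
df = 32, t-critical = ±2.037
Decision: reject H₀

Answer: t = -2.2903, reject H₀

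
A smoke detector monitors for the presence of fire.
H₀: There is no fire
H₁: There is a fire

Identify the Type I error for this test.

A Type I error (probability α) occurs when we reject a true H₀.
A Type II error (probability β) occurs when we fail to reject a false H₀.

Answer: The alarm sounds when there is no fire (false alarm)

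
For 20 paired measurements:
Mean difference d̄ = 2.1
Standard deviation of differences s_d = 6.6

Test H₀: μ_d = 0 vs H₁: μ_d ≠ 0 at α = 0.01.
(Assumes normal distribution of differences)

Answer: t = 1.4230, fail to reject H₀

Derivation:
df = n - 1 = 19
SE = s_d/√n = 6.6/√20 = 1.4758
t = d̄/SE = 2.1/1.4758 = 1.4230
Critical value: t_{0.005,19} = ±2.861
p-value ≈ 0.1709
Decision: fail to reject H₀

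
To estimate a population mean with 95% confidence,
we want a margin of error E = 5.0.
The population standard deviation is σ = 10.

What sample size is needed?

z_0.025 = 1.960
n = (z×σ/E)² = (1.960×10/5.0)²
n = 15.3664
Round up: n = 16

Answer: n = 16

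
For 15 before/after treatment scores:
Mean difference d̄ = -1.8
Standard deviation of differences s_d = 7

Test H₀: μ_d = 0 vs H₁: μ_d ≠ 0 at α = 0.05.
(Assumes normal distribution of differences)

Answer: t = -0.9959, fail to reject H₀

Derivation:
df = n - 1 = 14
SE = s_d/√n = 7/√15 = 1.8074
t = d̄/SE = -1.8/1.8074 = -0.9959
Critical value: t_{0.025,14} = ±2.145
p-value ≈ 0.3362
Decision: fail to reject H₀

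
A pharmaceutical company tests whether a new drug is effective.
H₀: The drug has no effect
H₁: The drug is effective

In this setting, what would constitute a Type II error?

Type I error: rejecting H₀ when it is actually true (false positive).
Type II error: failing to reject H₀ when H₁ is actually true (false negative).

Answer: Failing to detect the drug's effect when it actually works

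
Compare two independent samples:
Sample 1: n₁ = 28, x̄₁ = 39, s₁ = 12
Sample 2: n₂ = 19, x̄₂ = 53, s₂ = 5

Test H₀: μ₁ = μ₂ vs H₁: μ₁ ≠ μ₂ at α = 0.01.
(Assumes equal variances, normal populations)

Pooled variance: s²_p = [27×12² + 18×5²]/(45) = 96.4000
s_p = 9.8184
SE = s_p×√(1/n₁ + 1/n₂) = 9.8184×√(1/28 + 1/19) = 2.9183
t = (x̄₁ - x̄₂)/SE = (39 - 53)/2.9183 = -4.7973
df = 45, t-critical = ±2.690
Decision: reject H₀

Answer: t = -4.7973, reject H₀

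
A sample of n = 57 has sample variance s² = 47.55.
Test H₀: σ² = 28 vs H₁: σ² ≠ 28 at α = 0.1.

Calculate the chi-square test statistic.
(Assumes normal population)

df = n - 1 = 56
χ² = (n-1)s²/σ₀² = 56×47.55/28 = 95.1000
Critical values: χ²_{0.95,56} = 39.801, χ²_{0.05,56} = 74.468
Rejection region: χ² < 39.801 or χ² > 74.468
Decision: reject H₀

Answer: χ² = 95.1000, reject H₀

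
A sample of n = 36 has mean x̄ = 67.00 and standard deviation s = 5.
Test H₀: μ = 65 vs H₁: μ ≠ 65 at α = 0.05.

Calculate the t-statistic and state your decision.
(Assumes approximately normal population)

df = n - 1 = 35
SE = s/√n = 5/√36 = 0.8333
t = (x̄ - μ₀)/SE = (67.00 - 65)/0.8333 = 2.4001
Critical value: t_{0.025,35} = ±2.030
p-value ≈ 0.0218
Decision: reject H₀

Answer: t = 2.4001, reject H₀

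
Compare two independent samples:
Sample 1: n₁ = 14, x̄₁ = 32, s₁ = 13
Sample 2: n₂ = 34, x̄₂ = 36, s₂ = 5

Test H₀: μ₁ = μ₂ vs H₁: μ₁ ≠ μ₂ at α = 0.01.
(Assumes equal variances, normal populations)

Answer: t = -1.5541, fail to reject H₀

Derivation:
Pooled variance: s²_p = [13×13² + 33×5²]/(46) = 65.6957
s_p = 8.1053
SE = s_p×√(1/n₁ + 1/n₂) = 8.1053×√(1/14 + 1/34) = 2.5739
t = (x̄₁ - x̄₂)/SE = (32 - 36)/2.5739 = -1.5541
df = 46, t-critical = ±2.687
Decision: fail to reject H₀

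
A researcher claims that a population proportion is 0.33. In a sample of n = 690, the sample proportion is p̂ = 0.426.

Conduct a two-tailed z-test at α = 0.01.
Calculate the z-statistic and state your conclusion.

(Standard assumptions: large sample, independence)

Answer: z = 5.3628, reject H₀

Derivation:
H₀: p = 0.33, H₁: p ≠ 0.33
Standard error: SE = √(p₀(1-p₀)/n) = √(0.33×0.67/690) = 0.017901
z-statistic: z = (p̂ - p₀)/SE = (0.426 - 0.33)/0.017901 = 5.3628
Critical value: z_0.005 = ±2.576
p-value < 0.0001
Decision: reject H₀ at α = 0.01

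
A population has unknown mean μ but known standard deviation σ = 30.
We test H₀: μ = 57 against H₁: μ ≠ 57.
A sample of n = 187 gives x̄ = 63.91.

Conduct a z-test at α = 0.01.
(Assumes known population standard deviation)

Answer: z = 3.1498, reject H₀

Derivation:
Standard error: SE = σ/√n = 30/√187 = 2.1938
z-statistic: z = (x̄ - μ₀)/SE = (63.91 - 57)/2.1938 = 3.1498
Critical value: ±2.576
p-value = 0.0016
Decision: reject H₀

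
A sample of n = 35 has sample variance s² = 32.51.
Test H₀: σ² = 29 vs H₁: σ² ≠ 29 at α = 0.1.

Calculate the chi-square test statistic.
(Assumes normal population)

Answer: χ² = 38.1152, fail to reject H₀

Derivation:
df = n - 1 = 34
χ² = (n-1)s²/σ₀² = 34×32.51/29 = 38.1152
Critical values: χ²_{0.95,34} = 21.664, χ²_{0.05,34} = 48.602
Rejection region: χ² < 21.664 or χ² > 48.602
Decision: fail to reject H₀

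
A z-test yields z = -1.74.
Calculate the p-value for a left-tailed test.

Answer: p-value ≈ 0.0409

Derivation:
For z = -1.74:
p = P(Z < -1.74) = Φ(-1.74) = 0.0409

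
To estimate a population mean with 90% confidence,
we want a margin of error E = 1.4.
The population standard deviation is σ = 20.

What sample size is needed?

z_0.05 = 1.645
n = (z×σ/E)² = (1.645×20/1.4)²
n = 552.2500
Round up: n = 553

Answer: n = 553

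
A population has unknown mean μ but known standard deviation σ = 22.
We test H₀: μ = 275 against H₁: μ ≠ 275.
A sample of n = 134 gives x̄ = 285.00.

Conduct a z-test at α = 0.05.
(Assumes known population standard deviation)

Answer: z = 5.2618, reject H₀

Derivation:
Standard error: SE = σ/√n = 22/√134 = 1.9005
z-statistic: z = (x̄ - μ₀)/SE = (285.00 - 275)/1.9005 = 5.2618
Critical value: ±1.960
p-value < 0.0001
Decision: reject H₀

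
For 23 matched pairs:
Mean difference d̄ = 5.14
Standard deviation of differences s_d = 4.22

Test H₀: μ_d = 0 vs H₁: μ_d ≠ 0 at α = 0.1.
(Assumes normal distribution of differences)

Answer: t = 5.8416, reject H₀

Derivation:
df = n - 1 = 22
SE = s_d/√n = 4.22/√23 = 0.8799
t = d̄/SE = 5.14/0.8799 = 5.8416
Critical value: t_{0.05,22} = ±1.717
p-value < 0.0001
Decision: reject H₀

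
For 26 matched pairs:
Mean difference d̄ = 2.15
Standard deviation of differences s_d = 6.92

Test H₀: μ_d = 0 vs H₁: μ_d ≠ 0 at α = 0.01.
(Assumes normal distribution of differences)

df = n - 1 = 25
SE = s_d/√n = 6.92/√26 = 1.3571
t = d̄/SE = 2.15/1.3571 = 1.5843
Critical value: t_{0.005,25} = ±2.787
p-value ≈ 0.1257
Decision: fail to reject H₀

Answer: t = 1.5843, fail to reject H₀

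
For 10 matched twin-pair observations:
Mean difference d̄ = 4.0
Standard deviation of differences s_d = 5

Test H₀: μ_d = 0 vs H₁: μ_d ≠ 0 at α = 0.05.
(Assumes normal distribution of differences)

Answer: t = 2.5299, reject H₀

Derivation:
df = n - 1 = 9
SE = s_d/√n = 5/√10 = 1.5811
t = d̄/SE = 4.0/1.5811 = 2.5299
Critical value: t_{0.025,9} = ±2.262
p-value ≈ 0.0322
Decision: reject H₀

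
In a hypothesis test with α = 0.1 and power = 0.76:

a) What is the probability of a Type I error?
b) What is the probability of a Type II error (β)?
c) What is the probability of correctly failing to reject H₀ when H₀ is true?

a) Type I error probability = α = 0.1
b) Power = P(reject H₀ | H₁ true) = 1 - β = 0.76, so Type II error probability = β = 1 - Power = 0.24
c) P(fail to reject H₀ | H₀ true) = 1 - α = 0.9

Answer: a) 0.1, b) 0.24, c) 0.9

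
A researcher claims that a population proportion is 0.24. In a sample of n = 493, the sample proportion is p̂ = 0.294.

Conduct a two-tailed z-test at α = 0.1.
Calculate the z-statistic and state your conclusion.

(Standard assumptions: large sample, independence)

Answer: z = 2.8074, reject H₀

Derivation:
H₀: p = 0.24, H₁: p ≠ 0.24
Standard error: SE = √(p₀(1-p₀)/n) = √(0.24×0.76/493) = 0.019235
z-statistic: z = (p̂ - p₀)/SE = (0.294 - 0.24)/0.019235 = 2.8074
Critical value: z_0.05 = ±1.645
p-value = 0.0050
Decision: reject H₀ at α = 0.1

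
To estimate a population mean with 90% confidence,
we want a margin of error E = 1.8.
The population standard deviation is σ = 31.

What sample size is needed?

z_0.05 = 1.645
n = (z×σ/E)² = (1.645×31/1.8)²
n = 802.6204
Round up: n = 803

Answer: n = 803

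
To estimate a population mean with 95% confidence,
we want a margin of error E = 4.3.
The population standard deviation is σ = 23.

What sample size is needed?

Answer: n = 110

Derivation:
z_0.025 = 1.960
n = (z×σ/E)² = (1.960×23/4.3)²
n = 109.9084
Round up: n = 110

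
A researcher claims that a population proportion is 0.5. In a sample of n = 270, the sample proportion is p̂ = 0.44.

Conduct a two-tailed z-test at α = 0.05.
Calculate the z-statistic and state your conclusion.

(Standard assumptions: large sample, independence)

Answer: z = -1.9718, reject H₀

Derivation:
H₀: p = 0.5, H₁: p ≠ 0.5
Standard error: SE = √(p₀(1-p₀)/n) = √(0.5×0.5/270) = 0.030429
z-statistic: z = (p̂ - p₀)/SE = (0.44 - 0.5)/0.030429 = -1.9718
Critical value: z_0.025 = ±1.960
p-value = 0.0486
Decision: reject H₀ at α = 0.05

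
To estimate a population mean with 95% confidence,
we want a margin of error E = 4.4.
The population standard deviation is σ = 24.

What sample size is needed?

z_0.025 = 1.960
n = (z×σ/E)² = (1.960×24/4.4)²
n = 114.2955
Round up: n = 115

Answer: n = 115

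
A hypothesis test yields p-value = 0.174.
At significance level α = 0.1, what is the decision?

Compare p-value to α:
0.174 ≥ 0.1
Decision: fail to reject H₀

Answer: fail to reject H₀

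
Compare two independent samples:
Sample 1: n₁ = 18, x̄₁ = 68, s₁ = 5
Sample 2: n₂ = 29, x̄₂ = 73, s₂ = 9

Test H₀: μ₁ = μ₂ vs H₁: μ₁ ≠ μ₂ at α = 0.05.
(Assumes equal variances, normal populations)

Pooled variance: s²_p = [17×5² + 28×9²]/(45) = 59.8444
s_p = 7.7359
SE = s_p×√(1/n₁ + 1/n₂) = 7.7359×√(1/18 + 1/29) = 2.3213
t = (x̄₁ - x̄₂)/SE = (68 - 73)/2.3213 = -2.1540
df = 45, t-critical = ±2.014
Decision: reject H₀

Answer: t = -2.1540, reject H₀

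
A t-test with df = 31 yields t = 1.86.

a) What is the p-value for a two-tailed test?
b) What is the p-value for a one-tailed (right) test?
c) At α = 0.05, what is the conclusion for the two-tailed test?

Using t-distribution with df = 31:
a) Two-tailed: p = 2×P(T > 1.86) = 0.0724
b) One-tailed: p = P(T > 1.86) = 0.0362
c) 0.0724 ≥ 0.05, fail to reject H₀

Answer: a) 0.0724, b) 0.0362, c) fail to reject H₀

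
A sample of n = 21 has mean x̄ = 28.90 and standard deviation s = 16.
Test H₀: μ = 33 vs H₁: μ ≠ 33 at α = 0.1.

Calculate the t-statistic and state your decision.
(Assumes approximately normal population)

df = n - 1 = 20
SE = s/√n = 16/√21 = 3.4915
t = (x̄ - μ₀)/SE = (28.90 - 33)/3.4915 = -1.1743
Critical value: t_{0.05,20} = ±1.725
p-value ≈ 0.2541
Decision: fail to reject H₀

Answer: t = -1.1743, fail to reject H₀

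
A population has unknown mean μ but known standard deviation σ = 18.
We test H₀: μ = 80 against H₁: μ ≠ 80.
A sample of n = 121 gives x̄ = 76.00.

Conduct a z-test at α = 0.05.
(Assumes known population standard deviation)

Answer: z = -2.4444, reject H₀

Derivation:
Standard error: SE = σ/√n = 18/√121 = 1.6364
z-statistic: z = (x̄ - μ₀)/SE = (76.00 - 80)/1.6364 = -2.4444
Critical value: ±1.960
p-value = 0.0145
Decision: reject H₀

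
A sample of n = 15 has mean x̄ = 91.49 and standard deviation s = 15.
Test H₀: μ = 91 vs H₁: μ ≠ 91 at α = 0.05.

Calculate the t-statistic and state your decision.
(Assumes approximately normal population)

df = n - 1 = 14
SE = s/√n = 15/√15 = 3.8730
t = (x̄ - μ₀)/SE = (91.49 - 91)/3.8730 = 0.1265
Critical value: t_{0.025,14} = ±2.145
p-value ≈ 0.9011
Decision: fail to reject H₀

Answer: t = 0.1265, fail to reject H₀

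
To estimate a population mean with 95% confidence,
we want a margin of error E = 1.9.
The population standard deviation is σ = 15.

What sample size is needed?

z_0.025 = 1.960
n = (z×σ/E)² = (1.960×15/1.9)²
n = 239.4349
Round up: n = 240

Answer: n = 240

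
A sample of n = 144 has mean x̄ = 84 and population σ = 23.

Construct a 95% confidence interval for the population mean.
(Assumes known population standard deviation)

Confidence level: 95%, α = 0.05
z_0.025 = 1.960
SE = σ/√n = 23/√144 = 1.9167
Margin of error = 1.960 × 1.9167 = 3.7567
CI: x̄ ± margin = 84 ± 3.7567
CI: (80.2433, 87.7567)

Answer: (80.2433, 87.7567)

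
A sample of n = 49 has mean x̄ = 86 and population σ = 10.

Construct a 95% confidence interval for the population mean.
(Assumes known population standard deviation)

Confidence level: 95%, α = 0.05
z_0.025 = 1.960
SE = σ/√n = 10/√49 = 1.4286
Margin of error = 1.960 × 1.4286 = 2.8001
CI: x̄ ± margin = 86 ± 2.8001
CI: (83.1999, 88.8001)

Answer: (83.1999, 88.8001)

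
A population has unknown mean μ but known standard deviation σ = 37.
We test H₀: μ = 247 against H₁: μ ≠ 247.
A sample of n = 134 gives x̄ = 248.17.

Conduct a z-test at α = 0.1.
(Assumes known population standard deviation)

Answer: z = 0.3660, fail to reject H₀

Derivation:
Standard error: SE = σ/√n = 37/√134 = 3.1963
z-statistic: z = (x̄ - μ₀)/SE = (248.17 - 247)/3.1963 = 0.3660
Critical value: ±1.645
p-value = 0.7144
Decision: fail to reject H₀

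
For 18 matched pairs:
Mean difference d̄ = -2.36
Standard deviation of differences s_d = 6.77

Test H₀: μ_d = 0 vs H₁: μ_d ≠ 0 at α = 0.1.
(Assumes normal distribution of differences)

Answer: t = -1.4790, fail to reject H₀

Derivation:
df = n - 1 = 17
SE = s_d/√n = 6.77/√18 = 1.5957
t = d̄/SE = -2.36/1.5957 = -1.4790
Critical value: t_{0.05,17} = ±1.740
p-value ≈ 0.1574
Decision: fail to reject H₀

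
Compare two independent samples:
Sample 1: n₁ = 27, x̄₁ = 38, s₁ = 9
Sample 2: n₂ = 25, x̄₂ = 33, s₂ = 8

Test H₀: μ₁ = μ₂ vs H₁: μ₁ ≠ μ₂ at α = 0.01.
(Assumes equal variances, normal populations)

Answer: t = 2.1108, fail to reject H₀

Derivation:
Pooled variance: s²_p = [26×9² + 24×8²]/(50) = 72.8400
s_p = 8.5346
SE = s_p×√(1/n₁ + 1/n₂) = 8.5346×√(1/27 + 1/25) = 2.3688
t = (x̄₁ - x̄₂)/SE = (38 - 33)/2.3688 = 2.1108
df = 50, t-critical = ±2.678
Decision: fail to reject H₀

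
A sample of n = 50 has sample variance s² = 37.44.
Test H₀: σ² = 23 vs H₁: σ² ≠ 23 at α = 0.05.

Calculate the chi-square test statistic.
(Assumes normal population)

df = n - 1 = 49
χ² = (n-1)s²/σ₀² = 49×37.44/23 = 79.7635
Critical values: χ²_{0.975,49} = 31.555, χ²_{0.025,49} = 70.222
Rejection region: χ² < 31.555 or χ² > 70.222
Decision: reject H₀

Answer: χ² = 79.7635, reject H₀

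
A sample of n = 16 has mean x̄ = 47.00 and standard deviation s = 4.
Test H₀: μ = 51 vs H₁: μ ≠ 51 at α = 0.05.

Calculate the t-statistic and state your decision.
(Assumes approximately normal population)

df = n - 1 = 15
SE = s/√n = 4/√16 = 1.0000
t = (x̄ - μ₀)/SE = (47.00 - 51)/1.0000 = -4.0000
Critical value: t_{0.025,15} = ±2.131
p-value ≈ 0.0012
Decision: reject H₀

Answer: t = -4.0000, reject H₀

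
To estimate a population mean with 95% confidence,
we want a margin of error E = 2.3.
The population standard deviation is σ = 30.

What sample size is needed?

Answer: n = 654

Derivation:
z_0.025 = 1.960
n = (z×σ/E)² = (1.960×30/2.3)²
n = 653.5803
Round up: n = 654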